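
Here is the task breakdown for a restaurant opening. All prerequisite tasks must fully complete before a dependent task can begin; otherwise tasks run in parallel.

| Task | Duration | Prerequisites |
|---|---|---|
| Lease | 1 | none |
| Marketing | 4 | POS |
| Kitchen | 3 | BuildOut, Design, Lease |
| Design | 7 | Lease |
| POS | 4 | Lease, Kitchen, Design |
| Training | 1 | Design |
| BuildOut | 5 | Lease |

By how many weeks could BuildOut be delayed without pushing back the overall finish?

2

Critical path: Lease→Design→Kitchen→POS→Marketing = 1+7+3+4+4 = 19, so the finish is 19 weeks.
BuildOut finishes as early as 6 and must finish by 8.
So BuildOut can slip 8 − 6 = 2 weeks.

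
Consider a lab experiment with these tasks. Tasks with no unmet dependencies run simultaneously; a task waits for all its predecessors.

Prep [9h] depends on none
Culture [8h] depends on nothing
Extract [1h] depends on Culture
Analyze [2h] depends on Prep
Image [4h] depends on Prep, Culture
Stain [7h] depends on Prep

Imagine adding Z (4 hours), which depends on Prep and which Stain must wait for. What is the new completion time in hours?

20

Originally the job takes 16 hours.
With Z inserted, Stain now waits for max(Prep, Z).
New critical path: Prep→Z→Stain = 9+4+7 = 20 ⇒ 20 hours.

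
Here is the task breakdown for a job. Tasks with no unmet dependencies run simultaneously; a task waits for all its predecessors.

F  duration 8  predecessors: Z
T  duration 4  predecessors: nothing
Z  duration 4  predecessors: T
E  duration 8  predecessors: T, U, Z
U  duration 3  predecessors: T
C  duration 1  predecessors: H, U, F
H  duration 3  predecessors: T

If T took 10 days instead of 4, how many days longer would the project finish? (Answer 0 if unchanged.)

6

Critical path before the change: T→Z→F→C = 4+4+8+1 = 17 giving 17 days.
T lies on that path, so at 10 days the path becomes 23 days.
That remains the longest chain; total 23 days.
Change in finish: 23 − 17 = +6 days.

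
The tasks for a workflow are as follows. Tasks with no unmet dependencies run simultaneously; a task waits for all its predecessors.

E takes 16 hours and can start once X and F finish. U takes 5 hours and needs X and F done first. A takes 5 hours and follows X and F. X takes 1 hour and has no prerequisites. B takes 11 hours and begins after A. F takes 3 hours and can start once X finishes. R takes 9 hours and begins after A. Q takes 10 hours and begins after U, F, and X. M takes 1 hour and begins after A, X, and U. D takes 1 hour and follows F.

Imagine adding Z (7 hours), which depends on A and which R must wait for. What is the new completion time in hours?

Originally the schedule takes 20 hours.
With Z inserted, R now waits for max(A, Z).
New critical path: X→F→A→Z→R = 1+3+5+7+9 = 25 ⇒ 25 hours.

25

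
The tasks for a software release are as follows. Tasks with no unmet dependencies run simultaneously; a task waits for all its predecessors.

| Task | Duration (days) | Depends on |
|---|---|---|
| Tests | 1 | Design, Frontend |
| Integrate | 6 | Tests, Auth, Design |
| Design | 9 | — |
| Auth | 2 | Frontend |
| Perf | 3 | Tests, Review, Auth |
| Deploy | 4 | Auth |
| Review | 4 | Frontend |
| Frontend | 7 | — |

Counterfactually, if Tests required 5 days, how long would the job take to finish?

20

The binding path is Design→Tests→Integrate = 9+1+6 = 16; finish at 16 days.
Tests lies on that path, so at 5 days the path becomes 20 days.
No other chain overtakes it, so the finish is 20 days.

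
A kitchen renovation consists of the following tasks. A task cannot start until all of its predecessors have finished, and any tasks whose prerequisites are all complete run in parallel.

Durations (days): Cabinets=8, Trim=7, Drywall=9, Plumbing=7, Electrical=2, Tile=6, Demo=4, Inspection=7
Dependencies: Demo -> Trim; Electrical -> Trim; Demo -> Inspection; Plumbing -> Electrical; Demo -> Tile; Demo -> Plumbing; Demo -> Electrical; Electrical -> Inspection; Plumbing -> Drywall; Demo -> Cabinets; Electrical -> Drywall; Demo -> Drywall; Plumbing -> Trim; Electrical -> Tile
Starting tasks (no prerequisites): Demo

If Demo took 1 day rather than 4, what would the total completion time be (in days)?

19

As given, the longest chain is Demo→Plumbing→Electrical→Drywall = 4+7+2+9 = 22, so the finish is 22 days.
Demo is on the critical path; changing it to 1 makes that path 19 days.
The critical path is still Demo→Plumbing→Electrical→Drywall; finish is now 19 days.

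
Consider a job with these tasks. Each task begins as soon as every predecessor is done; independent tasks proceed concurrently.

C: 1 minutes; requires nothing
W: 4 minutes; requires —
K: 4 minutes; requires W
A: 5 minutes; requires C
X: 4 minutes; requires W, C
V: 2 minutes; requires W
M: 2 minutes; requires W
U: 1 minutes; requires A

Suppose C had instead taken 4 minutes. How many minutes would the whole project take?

The binding path is W→K = 4+4 = 8; finish at 8 minutes.
C has 1 minute of float (longest path through it is 7).
The binding chain switches to C→A→U = 4+5+1 = 10; finish 10 minutes.

10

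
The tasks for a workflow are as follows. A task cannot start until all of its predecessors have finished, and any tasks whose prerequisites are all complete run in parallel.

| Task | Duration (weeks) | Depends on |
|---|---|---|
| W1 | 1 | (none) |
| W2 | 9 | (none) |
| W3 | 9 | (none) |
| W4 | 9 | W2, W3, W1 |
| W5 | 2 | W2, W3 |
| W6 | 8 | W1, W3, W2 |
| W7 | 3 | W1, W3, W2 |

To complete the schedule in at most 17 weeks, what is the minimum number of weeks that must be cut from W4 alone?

Current finish: 18 weeks; target: 17.
W4 is on every critical path, so each week cut from W4 cuts the finish by one (this holds down to a finish of 17).
Need 18 − 17 = 1 week off W4 → W4 becomes 8 weeks, finish becomes 17.

1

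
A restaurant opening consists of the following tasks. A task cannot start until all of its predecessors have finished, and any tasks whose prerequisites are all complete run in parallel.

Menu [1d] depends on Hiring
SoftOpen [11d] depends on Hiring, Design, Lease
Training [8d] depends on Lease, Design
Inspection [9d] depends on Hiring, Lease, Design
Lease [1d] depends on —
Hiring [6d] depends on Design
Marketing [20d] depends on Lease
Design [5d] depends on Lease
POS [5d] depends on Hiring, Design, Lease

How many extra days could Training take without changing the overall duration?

9

The longest chain is Lease→Design→Hiring→SoftOpen = 1+5+6+11 = 23; overall finish 23 days.
The longest chain containing Training totals 14 days.
Float = 23 − 14 = 9.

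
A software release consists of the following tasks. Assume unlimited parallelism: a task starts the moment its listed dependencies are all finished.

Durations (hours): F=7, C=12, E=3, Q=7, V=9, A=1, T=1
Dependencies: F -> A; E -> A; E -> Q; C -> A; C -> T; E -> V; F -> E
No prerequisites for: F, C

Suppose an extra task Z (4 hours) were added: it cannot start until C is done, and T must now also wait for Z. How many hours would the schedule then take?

19

Originally the schedule takes 19 hours.
With Z inserted, T now waits for max(C, Z).
New critical path: F→E→V = 7+3+9 = 19 ⇒ 19 hours.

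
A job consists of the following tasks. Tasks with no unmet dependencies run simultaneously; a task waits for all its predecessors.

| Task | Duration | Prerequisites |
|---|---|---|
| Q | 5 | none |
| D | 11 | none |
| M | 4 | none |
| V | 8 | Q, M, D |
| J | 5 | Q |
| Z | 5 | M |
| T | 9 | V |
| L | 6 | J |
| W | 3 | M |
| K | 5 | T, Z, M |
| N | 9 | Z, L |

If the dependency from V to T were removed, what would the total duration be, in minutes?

25

Original critical path: D→V→T→K = 11+8+9+5 = 33 ⇒ 33 minutes.
Without V→T, T's earliest start moves from 19 to 0.
The longest chain is now Q→J→L→N = 5+5+6+9 = 25, so the plan takes 25 minutes.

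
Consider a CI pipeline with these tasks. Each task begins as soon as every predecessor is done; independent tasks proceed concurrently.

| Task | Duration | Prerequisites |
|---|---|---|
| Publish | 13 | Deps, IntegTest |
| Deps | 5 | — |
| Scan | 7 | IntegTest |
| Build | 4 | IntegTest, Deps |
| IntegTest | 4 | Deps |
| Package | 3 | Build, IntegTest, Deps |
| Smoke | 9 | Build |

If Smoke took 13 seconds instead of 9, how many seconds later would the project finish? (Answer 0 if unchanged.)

4

The binding path is Deps→IntegTest→Build→Smoke = 5+4+4+9 = 22; finish at 22 seconds.
Smoke is on the critical path; changing it to 13 makes that path 26 seconds.
That remains the longest chain; total 26 seconds.
Change in finish: 26 − 22 = +4 seconds.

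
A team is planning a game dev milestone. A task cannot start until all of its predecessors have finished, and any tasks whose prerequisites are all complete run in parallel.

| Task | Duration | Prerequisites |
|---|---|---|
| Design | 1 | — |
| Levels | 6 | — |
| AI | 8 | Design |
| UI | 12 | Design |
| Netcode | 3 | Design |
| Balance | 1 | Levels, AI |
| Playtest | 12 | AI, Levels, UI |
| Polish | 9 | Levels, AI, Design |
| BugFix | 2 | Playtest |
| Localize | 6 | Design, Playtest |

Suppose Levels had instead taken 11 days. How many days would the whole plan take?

31

As given, the longest chain is Design→UI→Playtest→Localize = 1+12+12+6 = 31, so the finish is 31 days.
Levels has 7 days of float (longest path through it is 24).
No other chain overtakes it, so the finish is 31 days.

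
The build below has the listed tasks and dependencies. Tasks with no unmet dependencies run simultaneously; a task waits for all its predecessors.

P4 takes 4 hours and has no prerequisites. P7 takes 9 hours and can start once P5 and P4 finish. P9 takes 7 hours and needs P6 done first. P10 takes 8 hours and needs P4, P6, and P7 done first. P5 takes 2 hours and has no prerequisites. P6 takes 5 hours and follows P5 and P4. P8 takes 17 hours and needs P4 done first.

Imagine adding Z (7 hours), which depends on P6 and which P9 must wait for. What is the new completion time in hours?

23

Originally the project takes 21 hours.
With Z inserted, P9 now waits for max(P6, Z).
New critical path: P4→P6→Z→P9 = 4+5+7+7 = 23 ⇒ 23 hours.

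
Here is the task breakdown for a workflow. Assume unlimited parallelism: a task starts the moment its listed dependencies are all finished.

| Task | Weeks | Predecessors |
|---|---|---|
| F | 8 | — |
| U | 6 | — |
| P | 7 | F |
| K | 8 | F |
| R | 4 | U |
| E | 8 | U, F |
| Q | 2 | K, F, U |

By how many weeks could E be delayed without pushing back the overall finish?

Critical path: F→K→Q = 8+8+2 = 18, so the finish is 18 weeks.
E finishes as early as 16 and must finish by 18.
So E can slip 18 − 16 = 2 weeks.

2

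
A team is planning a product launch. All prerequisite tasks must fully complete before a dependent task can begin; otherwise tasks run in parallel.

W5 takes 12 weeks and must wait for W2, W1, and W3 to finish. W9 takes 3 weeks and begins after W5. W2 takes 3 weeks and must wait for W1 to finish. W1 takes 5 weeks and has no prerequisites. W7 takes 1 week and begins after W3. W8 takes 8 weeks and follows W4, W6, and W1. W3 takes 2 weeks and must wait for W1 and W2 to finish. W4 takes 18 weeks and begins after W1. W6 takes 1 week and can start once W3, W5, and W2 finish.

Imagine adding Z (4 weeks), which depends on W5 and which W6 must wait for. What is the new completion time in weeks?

Originally the plan takes 31 weeks.
With Z inserted, W6 now waits for max(W3, W5, W2, Z).
New critical path: W1→W2→W3→W5→Z→W6→W8 = 5+3+2+12+4+1+8 = 35 ⇒ 35 weeks.

35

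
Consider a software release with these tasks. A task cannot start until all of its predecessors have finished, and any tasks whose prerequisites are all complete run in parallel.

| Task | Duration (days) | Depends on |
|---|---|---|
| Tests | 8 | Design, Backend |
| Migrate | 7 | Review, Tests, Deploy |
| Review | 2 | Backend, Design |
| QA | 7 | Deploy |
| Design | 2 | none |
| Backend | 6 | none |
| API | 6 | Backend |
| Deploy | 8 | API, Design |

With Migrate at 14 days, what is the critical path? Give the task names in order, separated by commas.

Baseline: Backend→API→Deploy→Migrate = 6+6+8+7 = 27 → 27 days.
Migrate lies on that path, so at 14 days the path becomes 34 days.
The critical path is still Backend→API→Deploy→Migrate; finish is now 34 days.

Backend, API, Deploy, Migrate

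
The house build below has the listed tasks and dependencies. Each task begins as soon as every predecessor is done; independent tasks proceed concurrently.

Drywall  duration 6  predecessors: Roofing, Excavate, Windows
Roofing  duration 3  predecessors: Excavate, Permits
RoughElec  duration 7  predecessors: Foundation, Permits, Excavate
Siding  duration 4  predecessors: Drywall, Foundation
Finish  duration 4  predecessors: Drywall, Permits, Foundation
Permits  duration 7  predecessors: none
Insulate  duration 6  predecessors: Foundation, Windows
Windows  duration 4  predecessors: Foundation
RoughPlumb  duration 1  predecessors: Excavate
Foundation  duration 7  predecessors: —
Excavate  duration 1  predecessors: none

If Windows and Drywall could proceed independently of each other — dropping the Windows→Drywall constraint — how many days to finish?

Original critical path: Foundation→Windows→Drywall→Siding = 7+4+6+4 = 21 ⇒ 21 days.
Without Windows→Drywall, Drywall's earliest start moves from 11 to 10.
New critical path: Permits→Roofing→Drywall→Siding = 7+3+6+4 = 20 ⇒ 20 days.

20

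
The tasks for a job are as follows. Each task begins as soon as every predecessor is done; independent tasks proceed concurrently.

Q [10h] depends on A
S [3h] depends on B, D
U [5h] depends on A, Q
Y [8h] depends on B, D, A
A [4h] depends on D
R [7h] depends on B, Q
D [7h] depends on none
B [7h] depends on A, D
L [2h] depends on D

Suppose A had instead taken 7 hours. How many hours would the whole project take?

31

Actual critical path: D→A→Q→R = 7+4+10+7 = 28 ⇒ 28 hours.
A is on the critical path; changing it to 7 makes that path 31 hours.
No other chain overtakes it, so the finish is 31 hours.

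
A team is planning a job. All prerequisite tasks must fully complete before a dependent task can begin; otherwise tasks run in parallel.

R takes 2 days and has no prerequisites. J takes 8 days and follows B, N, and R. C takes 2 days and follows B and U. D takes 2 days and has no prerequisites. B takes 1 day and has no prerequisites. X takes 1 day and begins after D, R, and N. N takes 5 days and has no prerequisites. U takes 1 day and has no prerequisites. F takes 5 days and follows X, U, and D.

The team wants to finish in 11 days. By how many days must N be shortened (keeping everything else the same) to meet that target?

2

Current finish: 13 days; target: 11.
N is on every critical path, so each day cut from N cuts the finish by one (this holds down to a finish of 10).
Need 13 − 11 = 2 days off N → N becomes 3 days, finish becomes 11.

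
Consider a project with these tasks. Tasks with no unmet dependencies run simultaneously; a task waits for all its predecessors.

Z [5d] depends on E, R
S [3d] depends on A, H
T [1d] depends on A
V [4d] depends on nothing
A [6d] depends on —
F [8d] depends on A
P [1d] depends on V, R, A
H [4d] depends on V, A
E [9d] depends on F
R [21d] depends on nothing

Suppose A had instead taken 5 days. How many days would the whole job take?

27

Critical path before the change: A→F→E→Z = 6+8+9+5 = 28 giving 28 days.
A lies on that path, so at 5 days the path becomes 27 days.
That remains the longest chain; total 27 days.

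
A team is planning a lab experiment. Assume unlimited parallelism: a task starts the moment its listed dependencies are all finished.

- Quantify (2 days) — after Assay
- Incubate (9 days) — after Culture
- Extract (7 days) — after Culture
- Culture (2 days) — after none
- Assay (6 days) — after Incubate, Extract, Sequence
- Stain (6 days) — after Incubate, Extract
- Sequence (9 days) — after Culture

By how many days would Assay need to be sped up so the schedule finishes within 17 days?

Current finish: 19 days; target: 17.
Assay is on every critical path, so each day cut from Assay cuts the finish by one (this holds down to a finish of 17).
Need 19 − 17 = 2 days off Assay → Assay becomes 4 days, finish becomes 17.

2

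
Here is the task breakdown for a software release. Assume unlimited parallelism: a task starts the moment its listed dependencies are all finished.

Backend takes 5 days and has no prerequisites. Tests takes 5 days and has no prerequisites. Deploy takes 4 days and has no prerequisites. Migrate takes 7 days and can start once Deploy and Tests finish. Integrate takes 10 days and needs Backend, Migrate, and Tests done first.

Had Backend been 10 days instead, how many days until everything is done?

The binding path is Tests→Migrate→Integrate = 5+7+10 = 22; finish at 22 days.
Backend is off the critical path — its longest chain is 15 days, giving 7 of slack.
The critical path is still Tests→Migrate→Integrate; finish is now 22 days.

22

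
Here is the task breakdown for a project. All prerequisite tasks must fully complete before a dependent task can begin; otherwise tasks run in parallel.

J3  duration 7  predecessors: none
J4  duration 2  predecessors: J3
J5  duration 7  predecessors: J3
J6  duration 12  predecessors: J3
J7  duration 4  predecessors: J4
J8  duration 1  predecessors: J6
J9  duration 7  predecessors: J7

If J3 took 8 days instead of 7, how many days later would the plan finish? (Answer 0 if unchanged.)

1

As given, the longest chain is J3→J4→J7→J9 = 7+2+4+7 = 20, so the finish is 20 days.
J3 lies on that path, so at 8 days the path becomes 21 days.
The critical path is still J3→J4→J7→J9; finish is now 21 days.
Change in finish: 21 − 20 = +1 days.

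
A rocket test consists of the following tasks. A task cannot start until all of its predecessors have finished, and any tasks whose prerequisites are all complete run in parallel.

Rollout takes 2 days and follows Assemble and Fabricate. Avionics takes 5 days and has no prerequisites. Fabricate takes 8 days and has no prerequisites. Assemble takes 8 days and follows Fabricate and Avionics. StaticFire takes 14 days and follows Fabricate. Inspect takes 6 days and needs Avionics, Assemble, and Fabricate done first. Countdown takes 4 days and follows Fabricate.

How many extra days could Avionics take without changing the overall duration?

Critical path: Fabricate→Assemble→Inspect = 8+8+6 = 22, so the finish is 22 days.
Avionics finishes as early as 5 and must finish by 8.
Slack of Avionics = 3 − 0 = 3 days.

3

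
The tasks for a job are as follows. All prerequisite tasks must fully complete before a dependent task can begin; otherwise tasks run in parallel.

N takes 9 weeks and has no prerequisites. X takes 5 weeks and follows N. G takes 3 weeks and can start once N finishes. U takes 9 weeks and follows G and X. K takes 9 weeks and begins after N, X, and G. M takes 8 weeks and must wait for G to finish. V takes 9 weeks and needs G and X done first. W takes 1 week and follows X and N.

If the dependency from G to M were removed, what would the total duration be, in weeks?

23

Original critical path: N→X→U = 9+5+9 = 23 ⇒ 23 weeks.
Without G→M, M's earliest start moves from 12 to 0.
The longest chain is now N→X→U = 9+5+9 = 23, so the plan takes 23 weeks.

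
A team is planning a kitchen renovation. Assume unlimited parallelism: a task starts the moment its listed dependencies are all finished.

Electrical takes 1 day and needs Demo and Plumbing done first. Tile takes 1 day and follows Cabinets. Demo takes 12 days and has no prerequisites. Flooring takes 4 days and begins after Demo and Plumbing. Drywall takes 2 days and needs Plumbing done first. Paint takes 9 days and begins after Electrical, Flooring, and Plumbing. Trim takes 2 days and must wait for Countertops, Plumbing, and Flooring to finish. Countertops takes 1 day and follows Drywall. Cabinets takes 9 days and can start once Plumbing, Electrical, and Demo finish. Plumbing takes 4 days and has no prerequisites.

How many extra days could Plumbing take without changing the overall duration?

8

Critical path: Demo→Flooring→Paint = 12+4+9 = 25, so the finish is 25 days.
Plumbing finishes as early as 4 and must finish by 12.
Float = 25 − 17 = 8.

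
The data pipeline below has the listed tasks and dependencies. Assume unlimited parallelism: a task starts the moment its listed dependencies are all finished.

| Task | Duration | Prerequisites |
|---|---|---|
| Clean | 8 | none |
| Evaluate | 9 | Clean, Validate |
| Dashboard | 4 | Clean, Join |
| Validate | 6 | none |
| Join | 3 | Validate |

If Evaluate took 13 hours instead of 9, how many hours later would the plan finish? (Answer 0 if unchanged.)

Critical path before the change: Clean→Evaluate = 8+9 = 17 giving 17 hours.
Since Evaluate is critical, the +4 change carries straight to that chain (now 21 hours).
The critical path is still Clean→Evaluate; finish is now 21 hours.
Change in finish: 21 − 17 = +4 hours.

4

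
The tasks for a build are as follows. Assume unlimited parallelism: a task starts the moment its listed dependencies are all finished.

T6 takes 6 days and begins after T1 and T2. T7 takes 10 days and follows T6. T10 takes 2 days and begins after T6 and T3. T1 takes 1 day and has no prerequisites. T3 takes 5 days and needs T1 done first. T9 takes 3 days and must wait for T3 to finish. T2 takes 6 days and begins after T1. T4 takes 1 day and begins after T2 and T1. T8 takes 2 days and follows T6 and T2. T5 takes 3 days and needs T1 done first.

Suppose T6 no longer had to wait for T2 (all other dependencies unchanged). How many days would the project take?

17

Before: longest chain T1→T2→T6→T7 = 1+6+6+10 = 23, finish 23.
Without T2→T6, T6's earliest start moves from 7 to 1.
New critical path: T1→T6→T7 = 1+6+10 = 17 ⇒ 17 days.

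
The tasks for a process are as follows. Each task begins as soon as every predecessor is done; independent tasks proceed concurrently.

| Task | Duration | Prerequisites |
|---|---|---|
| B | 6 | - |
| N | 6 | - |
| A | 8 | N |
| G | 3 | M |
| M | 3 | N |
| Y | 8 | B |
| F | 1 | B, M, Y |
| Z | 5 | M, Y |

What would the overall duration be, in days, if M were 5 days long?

Actual critical path: B→Y→Z = 6+8+5 = 19 ⇒ 19 days.
The longest path through M is only 14 days, so M has float 5.
No other chain overtakes it, so the finish is 19 days.

19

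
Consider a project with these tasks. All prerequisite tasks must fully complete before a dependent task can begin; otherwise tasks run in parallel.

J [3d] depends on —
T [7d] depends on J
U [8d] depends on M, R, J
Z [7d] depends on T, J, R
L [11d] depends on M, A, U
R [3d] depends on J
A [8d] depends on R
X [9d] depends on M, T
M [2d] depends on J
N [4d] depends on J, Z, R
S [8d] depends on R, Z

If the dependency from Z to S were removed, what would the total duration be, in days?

25

Original critical path: J→T→Z→S = 3+7+7+8 = 25 ⇒ 25 days.
Without Z→S, S's earliest start moves from 17 to 6.
After: J→R→A→L = 3+3+8+11 = 25 → 25 days.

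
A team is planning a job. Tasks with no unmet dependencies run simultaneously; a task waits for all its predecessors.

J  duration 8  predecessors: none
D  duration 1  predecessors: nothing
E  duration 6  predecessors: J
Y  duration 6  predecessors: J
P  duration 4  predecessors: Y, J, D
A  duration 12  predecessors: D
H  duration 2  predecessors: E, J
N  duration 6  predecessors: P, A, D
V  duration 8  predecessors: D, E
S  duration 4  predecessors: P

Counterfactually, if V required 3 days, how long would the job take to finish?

Actual critical path: J→Y→P→N = 8+6+4+6 = 24 ⇒ 24 days.
V has 2 days of float (longest path through it is 22).
The critical path is still J→Y→P→N; finish is now 24 days.

24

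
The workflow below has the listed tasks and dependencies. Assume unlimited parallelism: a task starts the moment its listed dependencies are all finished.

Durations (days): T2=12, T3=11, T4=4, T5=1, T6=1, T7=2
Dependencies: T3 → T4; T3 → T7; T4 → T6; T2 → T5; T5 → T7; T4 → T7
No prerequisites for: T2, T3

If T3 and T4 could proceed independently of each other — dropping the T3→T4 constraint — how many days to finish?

15

Before: longest chain T3→T4→T7 = 11+4+2 = 17, finish 17.
Without T3→T4, T4's earliest start moves from 11 to 0.
The longest chain is now T2→T5→T7 = 12+1+2 = 15, so the plan takes 15 days.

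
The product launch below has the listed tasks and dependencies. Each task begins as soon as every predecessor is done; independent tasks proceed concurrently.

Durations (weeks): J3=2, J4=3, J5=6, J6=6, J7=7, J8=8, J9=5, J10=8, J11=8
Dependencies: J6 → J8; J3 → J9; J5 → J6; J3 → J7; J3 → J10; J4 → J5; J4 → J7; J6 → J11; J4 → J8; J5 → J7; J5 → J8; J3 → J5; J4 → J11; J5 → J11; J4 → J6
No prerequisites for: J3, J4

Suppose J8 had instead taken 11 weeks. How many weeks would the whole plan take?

As given, the longest chain is J4→J5→J6→J8 = 3+6+6+8 = 23, so the finish is 23 weeks.
Since J8 is critical, the +3 change carries straight to that chain (now 26 weeks).
No other chain overtakes it, so the finish is 26 weeks.

26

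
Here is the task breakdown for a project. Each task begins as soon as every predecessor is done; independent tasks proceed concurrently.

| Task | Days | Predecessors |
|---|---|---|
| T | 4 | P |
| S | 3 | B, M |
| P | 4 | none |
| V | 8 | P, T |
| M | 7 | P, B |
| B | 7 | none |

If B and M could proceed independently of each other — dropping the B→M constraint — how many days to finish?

16

Before: longest chain B→M→S = 7+7+3 = 17, finish 17.
Without B→M, M's earliest start moves from 7 to 4.
New critical path: P→T→V = 4+4+8 = 16 ⇒ 16 days.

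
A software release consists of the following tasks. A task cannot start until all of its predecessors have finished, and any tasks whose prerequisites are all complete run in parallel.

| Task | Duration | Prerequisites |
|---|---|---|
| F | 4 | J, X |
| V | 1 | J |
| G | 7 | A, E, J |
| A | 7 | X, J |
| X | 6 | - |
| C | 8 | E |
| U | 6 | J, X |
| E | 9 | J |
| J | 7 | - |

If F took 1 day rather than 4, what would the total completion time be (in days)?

Critical path before the change: J→E→C = 7+9+8 = 24 giving 24 days.
F is off the critical path — its longest chain is 11 days, giving 13 of slack.
The critical path is still J→E→C; finish is now 24 days.

24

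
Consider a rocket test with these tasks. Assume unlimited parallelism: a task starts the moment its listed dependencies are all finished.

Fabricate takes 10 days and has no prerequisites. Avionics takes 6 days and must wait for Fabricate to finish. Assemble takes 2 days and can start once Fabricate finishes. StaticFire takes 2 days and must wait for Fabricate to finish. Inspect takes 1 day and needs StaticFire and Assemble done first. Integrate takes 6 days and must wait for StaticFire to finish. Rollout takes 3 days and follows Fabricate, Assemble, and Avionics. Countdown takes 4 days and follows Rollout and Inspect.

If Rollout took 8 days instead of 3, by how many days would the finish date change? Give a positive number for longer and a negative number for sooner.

5

Baseline: Fabricate→Avionics→Rollout→Countdown = 10+6+3+4 = 23 → 23 days.
Since Rollout is critical, the +5 change carries straight to that chain (now 28 days).
That remains the longest chain; total 28 days.
Change in finish: 28 − 23 = +5 days.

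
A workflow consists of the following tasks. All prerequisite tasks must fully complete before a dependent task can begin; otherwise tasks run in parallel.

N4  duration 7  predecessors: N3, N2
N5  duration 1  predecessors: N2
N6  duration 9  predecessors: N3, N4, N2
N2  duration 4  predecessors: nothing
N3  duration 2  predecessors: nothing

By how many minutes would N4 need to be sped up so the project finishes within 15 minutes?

5

Current finish: 20 minutes; target: 15.
N4 is on every critical path, so each minute cut from N4 cuts the finish by one (this holds down to a finish of 14).
Need 20 − 15 = 5 minutes off N4 → N4 becomes 2 minutes, finish becomes 15.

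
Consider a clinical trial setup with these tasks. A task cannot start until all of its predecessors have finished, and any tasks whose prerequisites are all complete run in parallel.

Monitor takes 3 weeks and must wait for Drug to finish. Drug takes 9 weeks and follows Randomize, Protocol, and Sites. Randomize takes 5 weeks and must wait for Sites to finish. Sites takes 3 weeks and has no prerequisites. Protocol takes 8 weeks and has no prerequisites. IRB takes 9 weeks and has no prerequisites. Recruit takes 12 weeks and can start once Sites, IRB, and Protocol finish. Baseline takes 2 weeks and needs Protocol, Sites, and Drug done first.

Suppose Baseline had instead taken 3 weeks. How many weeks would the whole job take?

21

Critical path before the change: IRB→Recruit = 9+12 = 21 giving 21 weeks.
Baseline has 2 weeks of float (longest path through it is 19).
That remains the longest chain; total 21 weeks.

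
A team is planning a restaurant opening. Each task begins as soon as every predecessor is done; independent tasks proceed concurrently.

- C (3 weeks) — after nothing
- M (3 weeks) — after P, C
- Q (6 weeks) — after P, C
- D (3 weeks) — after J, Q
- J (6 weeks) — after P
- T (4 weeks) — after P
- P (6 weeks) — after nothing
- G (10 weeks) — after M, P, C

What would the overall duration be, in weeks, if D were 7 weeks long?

19

Actual critical path: P→M→G = 6+3+10 = 19 ⇒ 19 weeks.
D has 4 weeks of float (longest path through it is 15).
The binding chain switches to P→J→D = 6+6+7 = 19; finish 19 weeks.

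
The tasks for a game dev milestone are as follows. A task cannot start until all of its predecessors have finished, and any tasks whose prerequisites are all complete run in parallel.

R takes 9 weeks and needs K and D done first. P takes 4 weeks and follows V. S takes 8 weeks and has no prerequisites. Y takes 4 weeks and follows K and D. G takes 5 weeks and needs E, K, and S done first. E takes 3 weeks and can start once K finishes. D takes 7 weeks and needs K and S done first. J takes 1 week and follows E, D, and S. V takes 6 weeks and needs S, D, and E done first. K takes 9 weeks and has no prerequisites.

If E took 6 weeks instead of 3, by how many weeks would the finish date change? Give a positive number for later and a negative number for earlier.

As given, the longest chain is K→D→V→P = 9+7+6+4 = 26, so the finish is 26 weeks.
The longest path through E is only 22 weeks, so E has float 4.
The critical path is still K→D→V→P; finish is now 26 weeks.
Change in finish: 26 − 26 = +0 weeks.

0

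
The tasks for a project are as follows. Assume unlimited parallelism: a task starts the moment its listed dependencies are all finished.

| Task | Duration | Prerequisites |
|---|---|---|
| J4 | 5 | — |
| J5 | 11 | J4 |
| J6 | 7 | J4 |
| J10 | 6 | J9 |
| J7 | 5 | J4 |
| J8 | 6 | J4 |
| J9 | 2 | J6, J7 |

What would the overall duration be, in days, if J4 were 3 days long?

18

The binding path is J4→J6→J9→J10 = 5+7+2+6 = 20; finish at 20 days.
J4 is on the critical path; changing it to 3 makes that path 18 days.
That remains the longest chain; total 18 days.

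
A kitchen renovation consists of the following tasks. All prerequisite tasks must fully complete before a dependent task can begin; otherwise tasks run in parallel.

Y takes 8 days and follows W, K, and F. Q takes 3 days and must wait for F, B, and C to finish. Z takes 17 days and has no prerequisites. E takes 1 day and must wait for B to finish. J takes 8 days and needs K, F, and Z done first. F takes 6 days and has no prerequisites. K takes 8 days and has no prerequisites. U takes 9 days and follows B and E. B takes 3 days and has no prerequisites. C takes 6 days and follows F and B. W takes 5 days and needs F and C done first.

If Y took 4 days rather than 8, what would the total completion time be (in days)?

25

Actual critical path: F→C→W→Y = 6+6+5+8 = 25 ⇒ 25 days.
Y is on the critical path; changing it to 4 makes that path 21 days.
Now Z→J = 17+8 = 25 is longest, so the finish becomes 25 days.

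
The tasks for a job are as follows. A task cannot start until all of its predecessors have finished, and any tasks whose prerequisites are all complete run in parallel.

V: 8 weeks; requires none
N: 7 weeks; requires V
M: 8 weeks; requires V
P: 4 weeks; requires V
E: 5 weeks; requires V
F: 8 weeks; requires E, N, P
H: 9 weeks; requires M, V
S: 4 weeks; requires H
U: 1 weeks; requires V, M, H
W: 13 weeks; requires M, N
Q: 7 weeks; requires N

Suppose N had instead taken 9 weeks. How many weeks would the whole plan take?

30

Critical path before the change: V→M→H→S = 8+8+9+4 = 29 giving 29 weeks.
N is off the critical path — its longest chain is 28 weeks, giving 1 of slack.
The binding chain switches to V→N→W = 8+9+13 = 30; finish 30 weeks.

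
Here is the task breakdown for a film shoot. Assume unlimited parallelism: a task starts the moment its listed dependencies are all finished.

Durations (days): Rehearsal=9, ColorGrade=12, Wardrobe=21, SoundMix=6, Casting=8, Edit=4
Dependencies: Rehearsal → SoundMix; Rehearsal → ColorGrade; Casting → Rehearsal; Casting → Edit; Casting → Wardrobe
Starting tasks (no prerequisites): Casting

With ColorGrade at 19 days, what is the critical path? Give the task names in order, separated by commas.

Casting, Rehearsal, ColorGrade

Baseline: Casting→Rehearsal→ColorGrade = 8+9+12 = 29 → 29 days.
ColorGrade lies on that path, so at 19 days the path becomes 36 days.
No other chain overtakes it, so the finish is 36 days.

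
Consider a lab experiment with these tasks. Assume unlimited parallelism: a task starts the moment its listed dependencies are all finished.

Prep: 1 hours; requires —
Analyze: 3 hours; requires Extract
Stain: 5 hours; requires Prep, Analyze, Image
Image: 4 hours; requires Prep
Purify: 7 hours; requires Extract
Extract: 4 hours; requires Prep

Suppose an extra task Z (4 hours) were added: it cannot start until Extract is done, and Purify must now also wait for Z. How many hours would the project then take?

16

Originally the project takes 13 hours.
With Z inserted, Purify now waits for max(Extract, Z).
New critical path: Prep→Extract→Z→Purify = 1+4+4+7 = 16 ⇒ 16 hours.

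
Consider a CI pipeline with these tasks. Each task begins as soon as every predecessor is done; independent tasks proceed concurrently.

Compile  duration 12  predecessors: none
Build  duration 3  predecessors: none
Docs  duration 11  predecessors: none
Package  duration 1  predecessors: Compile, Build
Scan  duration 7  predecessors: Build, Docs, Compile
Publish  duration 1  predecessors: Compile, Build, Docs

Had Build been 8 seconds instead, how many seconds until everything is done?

19

Actual critical path: Compile→Scan = 12+7 = 19 ⇒ 19 seconds.
Build is off the critical path — its longest chain is 10 seconds, giving 9 of slack.
That remains the longest chain; total 19 seconds.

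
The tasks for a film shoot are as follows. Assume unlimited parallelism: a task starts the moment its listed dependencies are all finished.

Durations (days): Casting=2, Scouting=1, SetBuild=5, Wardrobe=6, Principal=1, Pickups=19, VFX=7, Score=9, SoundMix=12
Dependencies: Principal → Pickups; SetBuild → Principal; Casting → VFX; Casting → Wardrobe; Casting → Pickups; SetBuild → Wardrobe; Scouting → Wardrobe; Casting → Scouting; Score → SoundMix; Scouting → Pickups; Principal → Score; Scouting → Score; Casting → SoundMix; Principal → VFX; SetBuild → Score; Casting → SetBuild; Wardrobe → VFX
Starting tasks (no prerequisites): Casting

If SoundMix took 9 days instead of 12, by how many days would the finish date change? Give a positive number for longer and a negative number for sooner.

-2

Critical path before the change: Casting→SetBuild→Principal→Score→SoundMix = 2+5+1+9+12 = 29 giving 29 days.
SoundMix is on the critical path; changing it to 9 makes that path 26 days.
The binding chain switches to Casting→SetBuild→Principal→Pickups = 2+5+1+19 = 27; finish 27 days.
Change in finish: 27 − 29 = -2 days.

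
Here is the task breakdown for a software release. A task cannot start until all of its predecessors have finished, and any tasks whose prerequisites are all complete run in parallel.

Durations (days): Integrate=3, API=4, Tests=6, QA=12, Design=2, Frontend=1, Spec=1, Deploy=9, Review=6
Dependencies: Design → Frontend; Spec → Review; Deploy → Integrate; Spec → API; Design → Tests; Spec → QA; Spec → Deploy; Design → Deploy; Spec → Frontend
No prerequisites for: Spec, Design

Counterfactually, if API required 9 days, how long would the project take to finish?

Critical path before the change: Design→Deploy→Integrate = 2+9+3 = 14 giving 14 days.
API is off the critical path — its longest chain is 5 days, giving 9 of slack.
No other chain overtakes it, so the finish is 14 days.

14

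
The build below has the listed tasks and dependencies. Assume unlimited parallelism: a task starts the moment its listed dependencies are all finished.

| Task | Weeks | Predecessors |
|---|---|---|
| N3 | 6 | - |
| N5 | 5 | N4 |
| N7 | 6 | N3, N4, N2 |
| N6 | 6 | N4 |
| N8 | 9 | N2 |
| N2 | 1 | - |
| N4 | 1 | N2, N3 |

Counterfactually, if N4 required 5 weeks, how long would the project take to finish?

17

Critical path before the change: N3→N4→N6 = 6+1+6 = 13 giving 13 weeks.
N4 lies on that path, so at 5 weeks the path becomes 17 weeks.
The critical path is still N3→N4→N6; finish is now 17 weeks.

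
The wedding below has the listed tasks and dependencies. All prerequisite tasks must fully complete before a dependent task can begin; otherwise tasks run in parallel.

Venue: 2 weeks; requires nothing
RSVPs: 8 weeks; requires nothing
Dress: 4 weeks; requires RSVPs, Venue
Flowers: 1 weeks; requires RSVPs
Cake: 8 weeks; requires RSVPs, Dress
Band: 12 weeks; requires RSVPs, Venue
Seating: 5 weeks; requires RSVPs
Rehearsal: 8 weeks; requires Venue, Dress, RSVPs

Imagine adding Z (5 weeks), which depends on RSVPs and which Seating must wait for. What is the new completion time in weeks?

20

Originally the project takes 20 weeks.
With Z inserted, Seating now waits for max(RSVPs, Z).
New critical path: RSVPs→Dress→Cake = 8+4+8 = 20 ⇒ 20 weeks.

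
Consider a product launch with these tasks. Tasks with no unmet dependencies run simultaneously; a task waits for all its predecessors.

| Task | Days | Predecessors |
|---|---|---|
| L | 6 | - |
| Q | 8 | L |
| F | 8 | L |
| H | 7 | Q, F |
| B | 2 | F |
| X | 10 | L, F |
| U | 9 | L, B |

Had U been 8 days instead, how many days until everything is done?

24

Actual critical path: L→F→B→U = 6+8+2+9 = 25 ⇒ 25 days.
Since U is critical, the -1 change carries straight to that chain (now 24 days).
No other chain overtakes it, so the finish is 24 days.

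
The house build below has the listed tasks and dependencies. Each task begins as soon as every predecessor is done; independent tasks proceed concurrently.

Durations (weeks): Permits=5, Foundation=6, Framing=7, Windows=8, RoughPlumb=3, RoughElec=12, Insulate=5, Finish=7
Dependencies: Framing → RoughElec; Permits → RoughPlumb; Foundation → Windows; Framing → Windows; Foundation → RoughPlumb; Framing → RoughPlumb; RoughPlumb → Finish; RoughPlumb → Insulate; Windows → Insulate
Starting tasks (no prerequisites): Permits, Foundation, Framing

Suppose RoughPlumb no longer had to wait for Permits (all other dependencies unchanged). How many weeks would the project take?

With the dependency in place, Framing→Windows→Insulate = 7+8+5 = 20 sets the finish at 20 weeks.
Dropping Permits→RoughPlumb doesn't change RoughPlumb's earliest start (7); another predecessor still binds.
New critical path: Framing→Windows→Insulate = 7+8+5 = 20 ⇒ 20 weeks.

20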